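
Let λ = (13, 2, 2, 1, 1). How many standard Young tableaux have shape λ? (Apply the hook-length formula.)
# SYT of shape (13, 2, 2, 1, 1) = 160056

Hook-length formula: f^λ = n! / Π hook(c), product over all cells c of the Young diagram. For λ = (13, 2, 2, 1, 1), n = 19 boxes. Hook lengths by row (left-to-right, top-to-bottom): [17, 14, 11, 10, 9, 8, 7, 6, 5, 4, 3, 2, 1]; [5, 2]; [4, 1]; [2]; [1]. Product of hooks = 760015872000. So f^λ = 19! / 760015872000 = 121645100408832000 / 760015872000 = 160056.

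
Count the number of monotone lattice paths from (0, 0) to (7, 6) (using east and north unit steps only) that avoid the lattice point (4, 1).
Number of paths = 1436

Total paths from (0, 0) to (7, 6): C(13, 7) = 1716. Paths through (4, 1): (paths (0, 0) → (4, 1)) × (paths (4, 1) → (7, 6)) = C(5, 4) · C(8, 3) = 5 · 56 = 280. Avoidance count = 1716 − 280 = 1436.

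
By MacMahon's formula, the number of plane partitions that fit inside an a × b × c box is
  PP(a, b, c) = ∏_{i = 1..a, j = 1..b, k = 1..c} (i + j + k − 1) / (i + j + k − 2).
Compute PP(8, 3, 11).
PP(8, 3, 11) = 4783805983320

Evaluate the triple product over i = 1..8, j = 1..3, k = 1..11. The factors are (2/1) · (3/2) · (4/3) · (5/4) · (6/5) · (7/6) · (8/7) · (9/8) · … (264 factors total). The numerators and denominators telescope so the product is an integer; carrying out the multiplication exactly gives PP(8, 3, 11) = 4783805983320.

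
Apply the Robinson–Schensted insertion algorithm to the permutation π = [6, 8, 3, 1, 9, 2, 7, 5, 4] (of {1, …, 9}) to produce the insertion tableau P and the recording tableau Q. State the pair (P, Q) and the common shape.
P = [1, 2, 4] / [3, 5, 9] / [6, 7] / [8];  Q = [1, 2, 5] / [3, 6, 7] / [4, 8] / [9];  common shape = (3, 3, 2, 1)

Row-insert the values π_1, π_2, … into P one at a time, bumping the leftmost entry strictly greater than the inserted value down to the next row. The recording tableau Q records, in position (i, j), the step at which that cell was added to P.
  Insert 6 (step 1): P = [6];  Q = [1]
  Insert 8 (step 2): P = [6, 8];  Q = [1, 2]
  Insert 3 (step 3): P = [3, 8] / [6];  Q = [1, 2] / [3]
  Insert 1 (step 4): P = [1, 8] / [3] / [6];  Q = [1, 2] / [3] / [4]
  Insert 9 (step 5): P = [1, 8, 9] / [3] / [6];  Q = [1, 2, 5] / [3] / [4]
  Insert 2 (step 6): P = [1, 2, 9] / [3, 8] / [6];  Q = [1, 2, 5] / [3, 6] / [4]
  Insert 7 (step 7): P = [1, 2, 7] / [3, 8, 9] / [6];  Q = [1, 2, 5] / [3, 6, 7] / [4]
  Insert 5 (step 8): P = [1, 2, 5] / [3, 7, 9] / [6, 8];  Q = [1, 2, 5] / [3, 6, 7] / [4, 8]
  Insert 4 (step 9): P = [1, 2, 4] / [3, 5, 9] / [6, 7] / [8];  Q = [1, 2, 5] / [3, 6, 7] / [4, 8] / [9]
Final shape: (3, 3, 2, 1).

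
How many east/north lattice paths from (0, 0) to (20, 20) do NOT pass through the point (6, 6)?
Number of paths = 100778790420

Total paths from (0, 0) to (20, 20): C(40, 20) = 137846528820. Paths through (6, 6): (paths (0, 0) → (6, 6)) × (paths (6, 6) → (20, 20)) = C(12, 6) · C(28, 14) = 924 · 40116600 = 37067738400. Avoidance count = 137846528820 − 37067738400 = 100778790420.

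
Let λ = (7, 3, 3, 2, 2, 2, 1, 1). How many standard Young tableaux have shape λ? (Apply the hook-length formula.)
# SYT of shape (7, 3, 3, 2, 2, 2, 1, 1) = 317444400

Hook-length formula: f^λ = n! / Π hook(c), product over all cells c of the Young diagram. For λ = (7, 3, 3, 2, 2, 2, 1, 1), n = 21 boxes. Hook lengths by row (left-to-right, top-to-bottom): [14, 11, 7, 4, 3, 2, 1]; [9, 6, 2]; [8, 5, 1]; [6, 3]; [5, 2]; [4, 1]; [2]; [1]. Product of hooks = 160944537600. So f^λ = 21! / 160944537600 = 51090942171709440000 / 160944537600 = 317444400.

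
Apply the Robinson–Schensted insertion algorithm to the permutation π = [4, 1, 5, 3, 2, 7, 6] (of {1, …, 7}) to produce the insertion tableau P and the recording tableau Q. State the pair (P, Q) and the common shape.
P = [1, 2, 6] / [3, 5, 7] / [4];  Q = [1, 3, 6] / [2, 4, 7] / [5];  common shape = (3, 3, 1)

Row-insert the values π_1, π_2, … into P one at a time, bumping the leftmost entry strictly greater than the inserted value down to the next row. The recording tableau Q records, in position (i, j), the step at which that cell was added to P.
  Insert 4 (step 1): P = [4];  Q = [1]
  Insert 1 (step 2): P = [1] / [4];  Q = [1] / [2]
  Insert 5 (step 3): P = [1, 5] / [4];  Q = [1, 3] / [2]
  Insert 3 (step 4): P = [1, 3] / [4, 5];  Q = [1, 3] / [2, 4]
  Insert 2 (step 5): P = [1, 2] / [3, 5] / [4];  Q = [1, 3] / [2, 4] / [5]
  Insert 7 (step 6): P = [1, 2, 7] / [3, 5] / [4];  Q = [1, 3, 6] / [2, 4] / [5]
  Insert 6 (step 7): P = [1, 2, 6] / [3, 5, 7] / [4];  Q = [1, 3, 6] / [2, 4, 7] / [5]
Final shape: (3, 3, 1).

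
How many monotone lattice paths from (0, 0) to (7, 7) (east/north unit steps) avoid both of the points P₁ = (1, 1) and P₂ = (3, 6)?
Number of paths = 1374

Inclusion–exclusion. Total paths: C(14, 7) = 3432. Through P₁: C(2, 1)·C(12, 6) = 1848. Through P₂: C(9, 3)·C(5, 4) = 420. Since P₁ is strictly southwest of P₂, a monotone path through both must visit P₁ then P₂; paths through both = C(2, 1)·C(7, 2)·C(5, 4) = 210. Avoid both = 3432 − 1848 − 420 + 210 = 1374.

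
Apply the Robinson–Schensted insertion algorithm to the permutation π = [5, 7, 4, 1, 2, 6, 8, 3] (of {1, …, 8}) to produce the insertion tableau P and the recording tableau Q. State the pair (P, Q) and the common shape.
P = [1, 2, 3, 8] / [4, 6] / [5, 7];  Q = [1, 2, 6, 7] / [3, 5] / [4, 8];  common shape = (4, 2, 2)

Row-insert the values π_1, π_2, … into P one at a time, bumping the leftmost entry strictly greater than the inserted value down to the next row. The recording tableau Q records, in position (i, j), the step at which that cell was added to P.
  Insert 5 (step 1): P = [5];  Q = [1]
  Insert 7 (step 2): P = [5, 7];  Q = [1, 2]
  Insert 4 (step 3): P = [4, 7] / [5];  Q = [1, 2] / [3]
  Insert 1 (step 4): P = [1, 7] / [4] / [5];  Q = [1, 2] / [3] / [4]
  Insert 2 (step 5): P = [1, 2] / [4, 7] / [5];  Q = [1, 2] / [3, 5] / [4]
  Insert 6 (step 6): P = [1, 2, 6] / [4, 7] / [5];  Q = [1, 2, 6] / [3, 5] / [4]
  Insert 8 (step 7): P = [1, 2, 6, 8] / [4, 7] / [5];  Q = [1, 2, 6, 7] / [3, 5] / [4]
  Insert 3 (step 8): P = [1, 2, 3, 8] / [4, 6] / [5, 7];  Q = [1, 2, 6, 7] / [3, 5] / [4, 8]
Final shape: (4, 2, 2).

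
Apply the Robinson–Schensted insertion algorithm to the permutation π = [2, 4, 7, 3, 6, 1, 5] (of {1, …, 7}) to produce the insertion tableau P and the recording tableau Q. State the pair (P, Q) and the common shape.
P = [1, 3, 5] / [2, 6] / [4, 7];  Q = [1, 2, 3] / [4, 5] / [6, 7];  common shape = (3, 2, 2)

Row-insert the values π_1, π_2, … into P one at a time, bumping the leftmost entry strictly greater than the inserted value down to the next row. The recording tableau Q records, in position (i, j), the step at which that cell was added to P.
  Insert 2 (step 1): P = [2];  Q = [1]
  Insert 4 (step 2): P = [2, 4];  Q = [1, 2]
  Insert 7 (step 3): P = [2, 4, 7];  Q = [1, 2, 3]
  Insert 3 (step 4): P = [2, 3, 7] / [4];  Q = [1, 2, 3] / [4]
  Insert 6 (step 5): P = [2, 3, 6] / [4, 7];  Q = [1, 2, 3] / [4, 5]
  Insert 1 (step 6): P = [1, 3, 6] / [2, 7] / [4];  Q = [1, 2, 3] / [4, 5] / [6]
  Insert 5 (step 7): P = [1, 3, 5] / [2, 6] / [4, 7];  Q = [1, 2, 3] / [4, 5] / [6, 7]
Final shape: (3, 2, 2).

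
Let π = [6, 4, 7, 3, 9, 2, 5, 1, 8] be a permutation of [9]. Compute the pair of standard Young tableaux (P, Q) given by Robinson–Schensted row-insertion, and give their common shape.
P = [1, 5, 8] / [2, 7, 9] / [3] / [4] / [6];  Q = [1, 3, 5] / [2, 7, 9] / [4] / [6] / [8];  common shape = (3, 3, 1, 1, 1)

Row-insert the values π_1, π_2, … into P one at a time, bumping the leftmost entry strictly greater than the inserted value down to the next row. The recording tableau Q records, in position (i, j), the step at which that cell was added to P.
  Insert 6 (step 1): P = [6];  Q = [1]
  Insert 4 (step 2): P = [4] / [6];  Q = [1] / [2]
  Insert 7 (step 3): P = [4, 7] / [6];  Q = [1, 3] / [2]
  Insert 3 (step 4): P = [3, 7] / [4] / [6];  Q = [1, 3] / [2] / [4]
  Insert 9 (step 5): P = [3, 7, 9] / [4] / [6];  Q = [1, 3, 5] / [2] / [4]
  Insert 2 (step 6): P = [2, 7, 9] / [3] / [4] / [6];  Q = [1, 3, 5] / [2] / [4] / [6]
  Insert 5 (step 7): P = [2, 5, 9] / [3, 7] / [4] / [6];  Q = [1, 3, 5] / [2, 7] / [4] / [6]
  Insert 1 (step 8): P = [1, 5, 9] / [2, 7] / [3] / [4] / [6];  Q = [1, 3, 5] / [2, 7] / [4] / [6] / [8]
  Insert 8 (step 9): P = [1, 5, 8] / [2, 7, 9] / [3] / [4] / [6];  Q = [1, 3, 5] / [2, 7, 9] / [4] / [6] / [8]
Final shape: (3, 3, 1, 1, 1).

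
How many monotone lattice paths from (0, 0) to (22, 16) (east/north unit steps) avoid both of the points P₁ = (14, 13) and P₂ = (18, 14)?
Number of paths = 13363193430

Inclusion–exclusion. Total paths: C(38, 22) = 22239974430. Through P₁: C(27, 14)·C(11, 8) = 3309619500. Through P₂: C(32, 18)·C(6, 4) = 7071534000. Since P₁ is strictly southwest of P₂, a monotone path through both must visit P₁ then P₂; paths through both = C(27, 14)·C(5, 4)·C(6, 4) = 1504372500. Avoid both = 22239974430 − 3309619500 − 7071534000 + 1504372500 = 13363193430.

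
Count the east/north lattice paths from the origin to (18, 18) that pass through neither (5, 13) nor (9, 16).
Number of paths = 8905854451

Inclusion–exclusion. Total paths: C(36, 18) = 9075135300. Through P₁: C(18, 5)·C(18, 13) = 73410624. Through P₂: C(25, 9)·C(11, 9) = 112363625. Since P₁ is strictly southwest of P₂, a monotone path through both must visit P₁ then P₂; paths through both = C(18, 5)·C(7, 4)·C(11, 9) = 16493400. Avoid both = 9075135300 − 73410624 − 112363625 + 16493400 = 8905854451.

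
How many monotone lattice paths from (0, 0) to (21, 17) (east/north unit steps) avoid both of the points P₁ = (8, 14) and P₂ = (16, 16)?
Number of paths = 25081927740

Inclusion–exclusion. Total paths: C(38, 21) = 28781143380. Through P₁: C(22, 8)·C(16, 13) = 179071200. Through P₂: C(32, 16)·C(6, 5) = 3606482340. Since P₁ is strictly southwest of P₂, a monotone path through both must visit P₁ then P₂; paths through both = C(22, 8)·C(10, 8)·C(6, 5) = 86337900. Avoid both = 28781143380 − 179071200 − 3606482340 + 86337900 = 25081927740.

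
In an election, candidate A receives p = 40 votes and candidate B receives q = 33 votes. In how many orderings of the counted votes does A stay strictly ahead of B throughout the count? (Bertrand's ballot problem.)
Strict-lead orderings = 60501085356812294082

Total orderings of the 73 votes with 40 for A: C(73, 40) = 630939890149613923998. By the Bertrand ballot formula (Cycle Lemma / reflection principle), the number of orderings in which A is strictly ahead of B throughout is (p − q)/(p + q) · C(p + q, p) = (40 − 33)/(40 + 33) · 630939890149613923998 = 60501085356812294082.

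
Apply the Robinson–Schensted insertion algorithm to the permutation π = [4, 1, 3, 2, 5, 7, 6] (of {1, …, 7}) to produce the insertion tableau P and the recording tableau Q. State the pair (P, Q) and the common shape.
P = [1, 2, 5, 6] / [3, 7] / [4];  Q = [1, 3, 5, 6] / [2, 7] / [4];  common shape = (4, 2, 1)

Row-insert the values π_1, π_2, … into P one at a time, bumping the leftmost entry strictly greater than the inserted value down to the next row. The recording tableau Q records, in position (i, j), the step at which that cell was added to P.
  Insert 4 (step 1): P = [4];  Q = [1]
  Insert 1 (step 2): P = [1] / [4];  Q = [1] / [2]
  Insert 3 (step 3): P = [1, 3] / [4];  Q = [1, 3] / [2]
  Insert 2 (step 4): P = [1, 2] / [3] / [4];  Q = [1, 3] / [2] / [4]
  Insert 5 (step 5): P = [1, 2, 5] / [3] / [4];  Q = [1, 3, 5] / [2] / [4]
  Insert 7 (step 6): P = [1, 2, 5, 7] / [3] / [4];  Q = [1, 3, 5, 6] / [2] / [4]
  Insert 6 (step 7): P = [1, 2, 5, 6] / [3, 7] / [4];  Q = [1, 3, 5, 6] / [2, 7] / [4]
Final shape: (4, 2, 1).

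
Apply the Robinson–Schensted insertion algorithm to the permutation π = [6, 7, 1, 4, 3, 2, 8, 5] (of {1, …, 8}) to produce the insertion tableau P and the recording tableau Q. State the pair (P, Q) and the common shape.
P = [1, 2, 5] / [3, 7, 8] / [4] / [6];  Q = [1, 2, 7] / [3, 4, 8] / [5] / [6];  common shape = (3, 3, 1, 1)

Row-insert the values π_1, π_2, … into P one at a time, bumping the leftmost entry strictly greater than the inserted value down to the next row. The recording tableau Q records, in position (i, j), the step at which that cell was added to P.
  Insert 6 (step 1): P = [6];  Q = [1]
  Insert 7 (step 2): P = [6, 7];  Q = [1, 2]
  Insert 1 (step 3): P = [1, 7] / [6];  Q = [1, 2] / [3]
  Insert 4 (step 4): P = [1, 4] / [6, 7];  Q = [1, 2] / [3, 4]
  Insert 3 (step 5): P = [1, 3] / [4, 7] / [6];  Q = [1, 2] / [3, 4] / [5]
  Insert 2 (step 6): P = [1, 2] / [3, 7] / [4] / [6];  Q = [1, 2] / [3, 4] / [5] / [6]
  Insert 8 (step 7): P = [1, 2, 8] / [3, 7] / [4] / [6];  Q = [1, 2, 7] / [3, 4] / [5] / [6]
  Insert 5 (step 8): P = [1, 2, 5] / [3, 7, 8] / [4] / [6];  Q = [1, 2, 7] / [3, 4, 8] / [5] / [6]
Final shape: (3, 3, 1, 1).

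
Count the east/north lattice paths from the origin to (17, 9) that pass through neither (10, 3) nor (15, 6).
Number of paths = 2251294

Inclusion–exclusion. Total paths: C(26, 17) = 3124550. Through P₁: C(13, 10)·C(13, 7) = 490776. Through P₂: C(21, 15)·C(5, 2) = 542640. Since P₁ is strictly southwest of P₂, a monotone path through both must visit P₁ then P₂; paths through both = C(13, 10)·C(8, 5)·C(5, 2) = 160160. Avoid both = 3124550 − 490776 − 542640 + 160160 = 2251294.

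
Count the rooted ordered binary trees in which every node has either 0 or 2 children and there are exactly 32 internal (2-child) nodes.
C_32 = 55534064877048198

These full binary trees are counted by the Catalan number C_n = (1/(n + 1)) · C(2n, n). For n = 32: C_32 = (1/33) · C(64, 32) = 1832624140942590534/33 = 55534064877048198.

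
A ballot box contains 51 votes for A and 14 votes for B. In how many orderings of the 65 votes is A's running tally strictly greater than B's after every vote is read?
Strict-lead orderings = 34718841146592

Total orderings of the 65 votes with 51 for A: C(65, 51) = 60992558771040. By the Bertrand ballot formula (Cycle Lemma / reflection principle), the number of orderings in which A is strictly ahead of B throughout is (p − q)/(p + q) · C(p + q, p) = (51 − 14)/(51 + 14) · 60992558771040 = 34718841146592.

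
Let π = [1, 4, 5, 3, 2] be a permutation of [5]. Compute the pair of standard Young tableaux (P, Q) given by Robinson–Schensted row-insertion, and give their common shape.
P = [1, 2, 5] / [3] / [4];  Q = [1, 2, 3] / [4] / [5];  common shape = (3, 1, 1)

Row-insert the values π_1, π_2, … into P one at a time, bumping the leftmost entry strictly greater than the inserted value down to the next row. The recording tableau Q records, in position (i, j), the step at which that cell was added to P.
  Insert 1 (step 1): P = [1];  Q = [1]
  Insert 4 (step 2): P = [1, 4];  Q = [1, 2]
  Insert 5 (step 3): P = [1, 4, 5];  Q = [1, 2, 3]
  Insert 3 (step 4): P = [1, 3, 5] / [4];  Q = [1, 2, 3] / [4]
  Insert 2 (step 5): P = [1, 2, 5] / [3] / [4];  Q = [1, 2, 3] / [4] / [5]
Final shape: (3, 1, 1).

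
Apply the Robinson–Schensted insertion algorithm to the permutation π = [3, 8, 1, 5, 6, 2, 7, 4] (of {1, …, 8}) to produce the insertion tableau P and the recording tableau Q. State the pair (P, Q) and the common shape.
P = [1, 2, 4, 7] / [3, 5, 6] / [8];  Q = [1, 2, 5, 7] / [3, 4, 8] / [6];  common shape = (4, 3, 1)

Row-insert the values π_1, π_2, … into P one at a time, bumping the leftmost entry strictly greater than the inserted value down to the next row. The recording tableau Q records, in position (i, j), the step at which that cell was added to P.
  Insert 3 (step 1): P = [3];  Q = [1]
  Insert 8 (step 2): P = [3, 8];  Q = [1, 2]
  Insert 1 (step 3): P = [1, 8] / [3];  Q = [1, 2] / [3]
  Insert 5 (step 4): P = [1, 5] / [3, 8];  Q = [1, 2] / [3, 4]
  Insert 6 (step 5): P = [1, 5, 6] / [3, 8];  Q = [1, 2, 5] / [3, 4]
  Insert 2 (step 6): P = [1, 2, 6] / [3, 5] / [8];  Q = [1, 2, 5] / [3, 4] / [6]
  Insert 7 (step 7): P = [1, 2, 6, 7] / [3, 5] / [8];  Q = [1, 2, 5, 7] / [3, 4] / [6]
  Insert 4 (step 8): P = [1, 2, 4, 7] / [3, 5, 6] / [8];  Q = [1, 2, 5, 7] / [3, 4, 8] / [6]
Final shape: (4, 3, 1).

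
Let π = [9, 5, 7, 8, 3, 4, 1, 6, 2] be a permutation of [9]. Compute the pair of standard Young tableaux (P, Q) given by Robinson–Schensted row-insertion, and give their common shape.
P = [1, 2, 6] / [3, 4, 8] / [5, 7] / [9];  Q = [1, 3, 4] / [2, 6, 8] / [5, 9] / [7];  common shape = (3, 3, 2, 1)

Row-insert the values π_1, π_2, … into P one at a time, bumping the leftmost entry strictly greater than the inserted value down to the next row. The recording tableau Q records, in position (i, j), the step at which that cell was added to P.
  Insert 9 (step 1): P = [9];  Q = [1]
  Insert 5 (step 2): P = [5] / [9];  Q = [1] / [2]
  Insert 7 (step 3): P = [5, 7] / [9];  Q = [1, 3] / [2]
  Insert 8 (step 4): P = [5, 7, 8] / [9];  Q = [1, 3, 4] / [2]
  Insert 3 (step 5): P = [3, 7, 8] / [5] / [9];  Q = [1, 3, 4] / [2] / [5]
  Insert 4 (step 6): P = [3, 4, 8] / [5, 7] / [9];  Q = [1, 3, 4] / [2, 6] / [5]
  Insert 1 (step 7): P = [1, 4, 8] / [3, 7] / [5] / [9];  Q = [1, 3, 4] / [2, 6] / [5] / [7]
  Insert 6 (step 8): P = [1, 4, 6] / [3, 7, 8] / [5] / [9];  Q = [1, 3, 4] / [2, 6, 8] / [5] / [7]
  Insert 2 (step 9): P = [1, 2, 6] / [3, 4, 8] / [5, 7] / [9];  Q = [1, 3, 4] / [2, 6, 8] / [5, 9] / [7]
Final shape: (3, 3, 2, 1).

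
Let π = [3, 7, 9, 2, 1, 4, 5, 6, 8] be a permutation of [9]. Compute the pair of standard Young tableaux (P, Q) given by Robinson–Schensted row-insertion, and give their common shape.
P = [1, 4, 5, 6, 8] / [2, 7, 9] / [3];  Q = [1, 2, 3, 8, 9] / [4, 6, 7] / [5];  common shape = (5, 3, 1)

Row-insert the values π_1, π_2, … into P one at a time, bumping the leftmost entry strictly greater than the inserted value down to the next row. The recording tableau Q records, in position (i, j), the step at which that cell was added to P.
  Insert 3 (step 1): P = [3];  Q = [1]
  Insert 7 (step 2): P = [3, 7];  Q = [1, 2]
  Insert 9 (step 3): P = [3, 7, 9];  Q = [1, 2, 3]
  Insert 2 (step 4): P = [2, 7, 9] / [3];  Q = [1, 2, 3] / [4]
  Insert 1 (step 5): P = [1, 7, 9] / [2] / [3];  Q = [1, 2, 3] / [4] / [5]
  Insert 4 (step 6): P = [1, 4, 9] / [2, 7] / [3];  Q = [1, 2, 3] / [4, 6] / [5]
  Insert 5 (step 7): P = [1, 4, 5] / [2, 7, 9] / [3];  Q = [1, 2, 3] / [4, 6, 7] / [5]
  Insert 6 (step 8): P = [1, 4, 5, 6] / [2, 7, 9] / [3];  Q = [1, 2, 3, 8] / [4, 6, 7] / [5]
  Insert 8 (step 9): P = [1, 4, 5, 6, 8] / [2, 7, 9] / [3];  Q = [1, 2, 3, 8, 9] / [4, 6, 7] / [5]
Final shape: (5, 3, 1).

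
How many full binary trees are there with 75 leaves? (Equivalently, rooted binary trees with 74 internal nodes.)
C_74 = 311496878311103321137536291518809134027240

These full binary trees are counted by the Catalan number C_n = (1/(n + 1)) · C(2n, n). For n = 74: C_74 = (1/75) · C(148, 74) = 23362265873332749085315221863910685052043000/75 = 311496878311103321137536291518809134027240.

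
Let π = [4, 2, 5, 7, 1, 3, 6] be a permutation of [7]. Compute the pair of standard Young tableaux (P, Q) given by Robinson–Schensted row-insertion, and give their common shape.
P = [1, 3, 6] / [2, 5, 7] / [4];  Q = [1, 3, 4] / [2, 6, 7] / [5];  common shape = (3, 3, 1)

Row-insert the values π_1, π_2, … into P one at a time, bumping the leftmost entry strictly greater than the inserted value down to the next row. The recording tableau Q records, in position (i, j), the step at which that cell was added to P.
  Insert 4 (step 1): P = [4];  Q = [1]
  Insert 2 (step 2): P = [2] / [4];  Q = [1] / [2]
  Insert 5 (step 3): P = [2, 5] / [4];  Q = [1, 3] / [2]
  Insert 7 (step 4): P = [2, 5, 7] / [4];  Q = [1, 3, 4] / [2]
  Insert 1 (step 5): P = [1, 5, 7] / [2] / [4];  Q = [1, 3, 4] / [2] / [5]
  Insert 3 (step 6): P = [1, 3, 7] / [2, 5] / [4];  Q = [1, 3, 4] / [2, 6] / [5]
  Insert 6 (step 7): P = [1, 3, 6] / [2, 5, 7] / [4];  Q = [1, 3, 4] / [2, 6, 7] / [5]
Final shape: (3, 3, 1).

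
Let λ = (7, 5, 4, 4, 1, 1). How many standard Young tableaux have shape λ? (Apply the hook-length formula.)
# SYT of shape (7, 5, 4, 4, 1, 1) = 1778276500

Hook-length formula: f^λ = n! / Π hook(c), product over all cells c of the Young diagram. For λ = (7, 5, 4, 4, 1, 1), n = 22 boxes. Hook lengths by row (left-to-right, top-to-bottom): [12, 9, 8, 7, 4, 2, 1]; [9, 6, 5, 4, 1]; [7, 4, 3, 2]; [6, 3, 2, 1]; [2]; [1]. Product of hooks = 632073093120. So f^λ = 22! / 632073093120 = 1124000727777607680000 / 632073093120 = 1778276500.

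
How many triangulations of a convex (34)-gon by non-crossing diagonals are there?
C_32 = 55534064877048198

These polygon triangulations are counted by the Catalan number C_n = (1/(n + 1)) · C(2n, n). For n = 32: C_32 = (1/33) · C(64, 32) = 1832624140942590534/33 = 55534064877048198.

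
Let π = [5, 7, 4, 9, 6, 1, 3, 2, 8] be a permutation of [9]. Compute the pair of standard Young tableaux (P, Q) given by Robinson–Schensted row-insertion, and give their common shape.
P = [1, 2, 8] / [3, 6, 9] / [4, 7] / [5];  Q = [1, 2, 4] / [3, 5, 9] / [6, 7] / [8];  common shape = (3, 3, 2, 1)

Row-insert the values π_1, π_2, … into P one at a time, bumping the leftmost entry strictly greater than the inserted value down to the next row. The recording tableau Q records, in position (i, j), the step at which that cell was added to P.
  Insert 5 (step 1): P = [5];  Q = [1]
  Insert 7 (step 2): P = [5, 7];  Q = [1, 2]
  Insert 4 (step 3): P = [4, 7] / [5];  Q = [1, 2] / [3]
  Insert 9 (step 4): P = [4, 7, 9] / [5];  Q = [1, 2, 4] / [3]
  Insert 6 (step 5): P = [4, 6, 9] / [5, 7];  Q = [1, 2, 4] / [3, 5]
  Insert 1 (step 6): P = [1, 6, 9] / [4, 7] / [5];  Q = [1, 2, 4] / [3, 5] / [6]
  Insert 3 (step 7): P = [1, 3, 9] / [4, 6] / [5, 7];  Q = [1, 2, 4] / [3, 5] / [6, 7]
  Insert 2 (step 8): P = [1, 2, 9] / [3, 6] / [4, 7] / [5];  Q = [1, 2, 4] / [3, 5] / [6, 7] / [8]
  Insert 8 (step 9): P = [1, 2, 8] / [3, 6, 9] / [4, 7] / [5];  Q = [1, 2, 4] / [3, 5, 9] / [6, 7] / [8]
Final shape: (3, 3, 2, 1).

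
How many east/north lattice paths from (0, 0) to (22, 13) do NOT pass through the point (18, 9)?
Number of paths = 1148260050

Total paths from (0, 0) to (22, 13): C(35, 22) = 1476337800. Paths through (18, 9): (paths (0, 0) → (18, 9)) × (paths (18, 9) → (22, 13)) = C(27, 18) · C(8, 4) = 4686825 · 70 = 328077750. Avoidance count = 1476337800 − 328077750 = 1148260050.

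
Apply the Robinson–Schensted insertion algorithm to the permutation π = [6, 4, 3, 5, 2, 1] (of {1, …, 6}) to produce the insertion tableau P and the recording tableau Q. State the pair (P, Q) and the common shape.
P = [1, 5] / [2] / [3] / [4] / [6];  Q = [1, 4] / [2] / [3] / [5] / [6];  common shape = (2, 1, 1, 1, 1)

Row-insert the values π_1, π_2, … into P one at a time, bumping the leftmost entry strictly greater than the inserted value down to the next row. The recording tableau Q records, in position (i, j), the step at which that cell was added to P.
  Insert 6 (step 1): P = [6];  Q = [1]
  Insert 4 (step 2): P = [4] / [6];  Q = [1] / [2]
  Insert 3 (step 3): P = [3] / [4] / [6];  Q = [1] / [2] / [3]
  Insert 5 (step 4): P = [3, 5] / [4] / [6];  Q = [1, 4] / [2] / [3]
  Insert 2 (step 5): P = [2, 5] / [3] / [4] / [6];  Q = [1, 4] / [2] / [3] / [5]
  Insert 1 (step 6): P = [1, 5] / [2] / [3] / [4] / [6];  Q = [1, 4] / [2] / [3] / [5] / [6]
Final shape: (2, 1, 1, 1, 1).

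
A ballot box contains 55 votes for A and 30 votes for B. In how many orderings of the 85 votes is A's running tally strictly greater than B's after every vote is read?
Strict-lead orderings = 24602724012065200508640

Total orderings of the 85 votes with 55 for A: C(85, 55) = 83649261641021681729376. By the Bertrand ballot formula (Cycle Lemma / reflection principle), the number of orderings in which A is strictly ahead of B throughout is (p − q)/(p + q) · C(p + q, p) = (55 − 30)/(55 + 30) · 83649261641021681729376 = 24602724012065200508640.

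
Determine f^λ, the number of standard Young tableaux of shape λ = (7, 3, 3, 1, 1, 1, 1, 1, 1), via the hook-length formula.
# SYT of shape (7, 3, 3, 1, 1, 1, 1, 1, 1) = 7759752

Hook-length formula: f^λ = n! / Π hook(c), product over all cells c of the Young diagram. For λ = (7, 3, 3, 1, 1, 1, 1, 1, 1), n = 19 boxes. Hook lengths by row (left-to-right, top-to-bottom): [15, 8, 7, 4, 3, 2, 1]; [10, 3, 2]; [9, 2, 1]; [6]; [5]; [4]; [3]; [2]; [1]. Product of hooks = 15676416000. So f^λ = 19! / 15676416000 = 121645100408832000 / 15676416000 = 7759752.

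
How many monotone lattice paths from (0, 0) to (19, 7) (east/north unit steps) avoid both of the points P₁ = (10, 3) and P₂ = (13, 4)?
Number of paths = 349486

Inclusion–exclusion. Total paths: C(26, 19) = 657800. Through P₁: C(13, 10)·C(13, 9) = 204490. Through P₂: C(17, 13)·C(9, 6) = 199920. Since P₁ is strictly southwest of P₂, a monotone path through both must visit P₁ then P₂; paths through both = C(13, 10)·C(4, 3)·C(9, 6) = 96096. Avoid both = 657800 − 204490 − 199920 + 96096 = 349486.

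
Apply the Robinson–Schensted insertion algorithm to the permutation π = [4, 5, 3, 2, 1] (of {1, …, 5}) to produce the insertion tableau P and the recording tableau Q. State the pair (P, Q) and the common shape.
P = [1, 5] / [2] / [3] / [4];  Q = [1, 2] / [3] / [4] / [5];  common shape = (2, 1, 1, 1)

Row-insert the values π_1, π_2, … into P one at a time, bumping the leftmost entry strictly greater than the inserted value down to the next row. The recording tableau Q records, in position (i, j), the step at which that cell was added to P.
  Insert 4 (step 1): P = [4];  Q = [1]
  Insert 5 (step 2): P = [4, 5];  Q = [1, 2]
  Insert 3 (step 3): P = [3, 5] / [4];  Q = [1, 2] / [3]
  Insert 2 (step 4): P = [2, 5] / [3] / [4];  Q = [1, 2] / [3] / [4]
  Insert 1 (step 5): P = [1, 5] / [2] / [3] / [4];  Q = [1, 2] / [3] / [4] / [5]
Final shape: (2, 1, 1, 1).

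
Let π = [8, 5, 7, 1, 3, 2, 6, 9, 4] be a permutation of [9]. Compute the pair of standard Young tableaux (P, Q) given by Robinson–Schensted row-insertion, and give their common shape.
P = [1, 2, 4, 9] / [3, 6] / [5, 7] / [8];  Q = [1, 3, 7, 8] / [2, 5] / [4, 9] / [6];  common shape = (4, 2, 2, 1)

Row-insert the values π_1, π_2, … into P one at a time, bumping the leftmost entry strictly greater than the inserted value down to the next row. The recording tableau Q records, in position (i, j), the step at which that cell was added to P.
  Insert 8 (step 1): P = [8];  Q = [1]
  Insert 5 (step 2): P = [5] / [8];  Q = [1] / [2]
  Insert 7 (step 3): P = [5, 7] / [8];  Q = [1, 3] / [2]
  Insert 1 (step 4): P = [1, 7] / [5] / [8];  Q = [1, 3] / [2] / [4]
  Insert 3 (step 5): P = [1, 3] / [5, 7] / [8];  Q = [1, 3] / [2, 5] / [4]
  Insert 2 (step 6): P = [1, 2] / [3, 7] / [5] / [8];  Q = [1, 3] / [2, 5] / [4] / [6]
  Insert 6 (step 7): P = [1, 2, 6] / [3, 7] / [5] / [8];  Q = [1, 3, 7] / [2, 5] / [4] / [6]
  Insert 9 (step 8): P = [1, 2, 6, 9] / [3, 7] / [5] / [8];  Q = [1, 3, 7, 8] / [2, 5] / [4] / [6]
  Insert 4 (step 9): P = [1, 2, 4, 9] / [3, 6] / [5, 7] / [8];  Q = [1, 3, 7, 8] / [2, 5] / [4, 9] / [6]
Final shape: (4, 2, 2, 1).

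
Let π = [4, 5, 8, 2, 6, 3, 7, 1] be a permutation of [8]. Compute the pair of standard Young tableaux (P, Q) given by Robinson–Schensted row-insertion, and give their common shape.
P = [1, 3, 6, 7] / [2, 5] / [4] / [8];  Q = [1, 2, 3, 7] / [4, 5] / [6] / [8];  common shape = (4, 2, 1, 1)

Row-insert the values π_1, π_2, … into P one at a time, bumping the leftmost entry strictly greater than the inserted value down to the next row. The recording tableau Q records, in position (i, j), the step at which that cell was added to P.
  Insert 4 (step 1): P = [4];  Q = [1]
  Insert 5 (step 2): P = [4, 5];  Q = [1, 2]
  Insert 8 (step 3): P = [4, 5, 8];  Q = [1, 2, 3]
  Insert 2 (step 4): P = [2, 5, 8] / [4];  Q = [1, 2, 3] / [4]
  Insert 6 (step 5): P = [2, 5, 6] / [4, 8];  Q = [1, 2, 3] / [4, 5]
  Insert 3 (step 6): P = [2, 3, 6] / [4, 5] / [8];  Q = [1, 2, 3] / [4, 5] / [6]
  Insert 7 (step 7): P = [2, 3, 6, 7] / [4, 5] / [8];  Q = [1, 2, 3, 7] / [4, 5] / [6]
  Insert 1 (step 8): P = [1, 3, 6, 7] / [2, 5] / [4] / [8];  Q = [1, 2, 3, 7] / [4, 5] / [6] / [8]
Final shape: (4, 2, 1, 1).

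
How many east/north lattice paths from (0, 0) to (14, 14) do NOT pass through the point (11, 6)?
Number of paths = 38074560

Total paths from (0, 0) to (14, 14): C(28, 14) = 40116600. Paths through (11, 6): (paths (0, 0) → (11, 6)) × (paths (11, 6) → (14, 14)) = C(17, 11) · C(11, 3) = 12376 · 165 = 2042040. Avoidance count = 40116600 − 2042040 = 38074560.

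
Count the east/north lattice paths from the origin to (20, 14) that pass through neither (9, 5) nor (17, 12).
Number of paths = 665589070

Inclusion–exclusion. Total paths: C(34, 20) = 1391975640. Through P₁: C(14, 9)·C(20, 11) = 336255920. Through P₂: C(29, 17)·C(5, 3) = 518959350. Since P₁ is strictly southwest of P₂, a monotone path through both must visit P₁ then P₂; paths through both = C(14, 9)·C(15, 8)·C(5, 3) = 128828700. Avoid both = 1391975640 − 336255920 − 518959350 + 128828700 = 665589070.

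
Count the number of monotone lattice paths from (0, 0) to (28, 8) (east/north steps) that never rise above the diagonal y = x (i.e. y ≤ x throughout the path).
Number of paths = 21912660

By the reflection principle (André's argument), the number of monotone paths to (28, 8) with n ≤ m that never go above y = x is C(36, 28) − C(36, 29) = 30260340 − 8347680 = 21912660.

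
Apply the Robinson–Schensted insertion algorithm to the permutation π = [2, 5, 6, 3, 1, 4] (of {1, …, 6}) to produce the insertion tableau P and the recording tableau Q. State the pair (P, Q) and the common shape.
P = [1, 3, 4] / [2, 6] / [5];  Q = [1, 2, 3] / [4, 6] / [5];  common shape = (3, 2, 1)

Row-insert the values π_1, π_2, … into P one at a time, bumping the leftmost entry strictly greater than the inserted value down to the next row. The recording tableau Q records, in position (i, j), the step at which that cell was added to P.
  Insert 2 (step 1): P = [2];  Q = [1]
  Insert 5 (step 2): P = [2, 5];  Q = [1, 2]
  Insert 6 (step 3): P = [2, 5, 6];  Q = [1, 2, 3]
  Insert 3 (step 4): P = [2, 3, 6] / [5];  Q = [1, 2, 3] / [4]
  Insert 1 (step 5): P = [1, 3, 6] / [2] / [5];  Q = [1, 2, 3] / [4] / [5]
  Insert 4 (step 6): P = [1, 3, 4] / [2, 6] / [5];  Q = [1, 2, 3] / [4, 6] / [5]
Final shape: (3, 2, 1).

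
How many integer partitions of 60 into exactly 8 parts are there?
p(60, 8 parts) = 37638

Partitions of n into exactly k parts are in bijection with partitions of n − k into at most k parts (subtract 1 from each part). So p(60, exactly 8) = p(52, parts ≤ 8). Computing via the recurrence p(m, j) = p(m, j−1) + p(m−j, j) gives 37638.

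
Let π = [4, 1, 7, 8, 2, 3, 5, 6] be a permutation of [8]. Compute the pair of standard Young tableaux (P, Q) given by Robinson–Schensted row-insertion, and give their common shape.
P = [1, 2, 3, 5, 6] / [4, 7, 8];  Q = [1, 3, 4, 7, 8] / [2, 5, 6];  common shape = (5, 3)

Row-insert the values π_1, π_2, … into P one at a time, bumping the leftmost entry strictly greater than the inserted value down to the next row. The recording tableau Q records, in position (i, j), the step at which that cell was added to P.
  Insert 4 (step 1): P = [4];  Q = [1]
  Insert 1 (step 2): P = [1] / [4];  Q = [1] / [2]
  Insert 7 (step 3): P = [1, 7] / [4];  Q = [1, 3] / [2]
  Insert 8 (step 4): P = [1, 7, 8] / [4];  Q = [1, 3, 4] / [2]
  Insert 2 (step 5): P = [1, 2, 8] / [4, 7];  Q = [1, 3, 4] / [2, 5]
  Insert 3 (step 6): P = [1, 2, 3] / [4, 7, 8];  Q = [1, 3, 4] / [2, 5, 6]
  Insert 5 (step 7): P = [1, 2, 3, 5] / [4, 7, 8];  Q = [1, 3, 4, 7] / [2, 5, 6]
  Insert 6 (step 8): P = [1, 2, 3, 5, 6] / [4, 7, 8];  Q = [1, 3, 4, 7, 8] / [2, 5, 6]
Final shape: (5, 3).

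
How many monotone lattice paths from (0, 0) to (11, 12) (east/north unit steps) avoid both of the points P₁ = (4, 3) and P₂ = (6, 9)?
Number of paths = 726278

Inclusion–exclusion. Total paths: C(23, 11) = 1352078. Through P₁: C(7, 4)·C(16, 7) = 400400. Through P₂: C(15, 6)·C(8, 5) = 280280. Since P₁ is strictly southwest of P₂, a monotone path through both must visit P₁ then P₂; paths through both = C(7, 4)·C(8, 2)·C(8, 5) = 54880. Avoid both = 1352078 − 400400 − 280280 + 54880 = 726278.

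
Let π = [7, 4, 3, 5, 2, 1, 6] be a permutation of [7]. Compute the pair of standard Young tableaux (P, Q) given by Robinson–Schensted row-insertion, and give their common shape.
P = [1, 5, 6] / [2] / [3] / [4] / [7];  Q = [1, 4, 7] / [2] / [3] / [5] / [6];  common shape = (3, 1, 1, 1, 1)

Row-insert the values π_1, π_2, … into P one at a time, bumping the leftmost entry strictly greater than the inserted value down to the next row. The recording tableau Q records, in position (i, j), the step at which that cell was added to P.
  Insert 7 (step 1): P = [7];  Q = [1]
  Insert 4 (step 2): P = [4] / [7];  Q = [1] / [2]
  Insert 3 (step 3): P = [3] / [4] / [7];  Q = [1] / [2] / [3]
  Insert 5 (step 4): P = [3, 5] / [4] / [7];  Q = [1, 4] / [2] / [3]
  Insert 2 (step 5): P = [2, 5] / [3] / [4] / [7];  Q = [1, 4] / [2] / [3] / [5]
  Insert 1 (step 6): P = [1, 5] / [2] / [3] / [4] / [7];  Q = [1, 4] / [2] / [3] / [5] / [6]
  Insert 6 (step 7): P = [1, 5, 6] / [2] / [3] / [4] / [7];  Q = [1, 4, 7] / [2] / [3] / [5] / [6]
Final shape: (3, 1, 1, 1, 1).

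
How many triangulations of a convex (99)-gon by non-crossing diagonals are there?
C_97 = 14657929356129575437016877846657032761712954950899755100

These polygon triangulations are counted by the Catalan number C_n = (1/(n + 1)) · C(2n, n). For n = 97: C_97 = (1/98) · C(194, 97) = 1436477076900698392827654028972389210647869585188175999800/98 = 14657929356129575437016877846657032761712954950899755100.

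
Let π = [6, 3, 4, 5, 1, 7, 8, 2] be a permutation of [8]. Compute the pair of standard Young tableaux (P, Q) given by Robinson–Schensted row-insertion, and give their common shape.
P = [1, 2, 5, 7, 8] / [3, 4] / [6];  Q = [1, 3, 4, 6, 7] / [2, 8] / [5];  common shape = (5, 2, 1)

Row-insert the values π_1, π_2, … into P one at a time, bumping the leftmost entry strictly greater than the inserted value down to the next row. The recording tableau Q records, in position (i, j), the step at which that cell was added to P.
  Insert 6 (step 1): P = [6];  Q = [1]
  Insert 3 (step 2): P = [3] / [6];  Q = [1] / [2]
  Insert 4 (step 3): P = [3, 4] / [6];  Q = [1, 3] / [2]
  Insert 5 (step 4): P = [3, 4, 5] / [6];  Q = [1, 3, 4] / [2]
  Insert 1 (step 5): P = [1, 4, 5] / [3] / [6];  Q = [1, 3, 4] / [2] / [5]
  Insert 7 (step 6): P = [1, 4, 5, 7] / [3] / [6];  Q = [1, 3, 4, 6] / [2] / [5]
  Insert 8 (step 7): P = [1, 4, 5, 7, 8] / [3] / [6];  Q = [1, 3, 4, 6, 7] / [2] / [5]
  Insert 2 (step 8): P = [1, 2, 5, 7, 8] / [3, 4] / [6];  Q = [1, 3, 4, 6, 7] / [2, 8] / [5]
Final shape: (5, 2, 1).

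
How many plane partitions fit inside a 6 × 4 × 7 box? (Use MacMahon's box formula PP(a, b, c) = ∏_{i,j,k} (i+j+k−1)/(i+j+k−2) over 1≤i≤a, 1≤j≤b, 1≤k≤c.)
PP(6, 4, 7) = 12544848030

Evaluate the triple product over i = 1..6, j = 1..4, k = 1..7. The factors are (2/1) · (3/2) · (4/3) · (5/4) · (6/5) · (7/6) · (8/7) · (3/2) · … (168 factors total). The numerators and denominators telescope so the product is an integer; carrying out the multiplication exactly gives PP(6, 4, 7) = 12544848030.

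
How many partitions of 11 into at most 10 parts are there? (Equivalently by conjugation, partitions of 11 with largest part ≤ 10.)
p(11, parts ≤ 10) = 55

Partitions of 11 with all parts ≤ 10: 10+1, 9+2, 9+1+1, 8+3, 8+2+1, 8+1+1+1, 7+4, 7+3+1, 7+2+2, 7+2+1+1, 7+1+1+1+1, 6+5, 6+4+1, 6+3+2, 6+3+1+1, 6+2+2+1, 6+2+1+1+1, 6+1+1+1+1+1, 5+5+1, 5+4+2, 5+4+1+1, 5+3+3, 5+3+2+1, 5+3+1+1+1, 5+2+2+2, 5+2+2+1+1, 5+2+1+1+1+1, 5+1+1+1+1+1+1, 4+4+3, 4+4+2+1, … (55 total). Count = 55.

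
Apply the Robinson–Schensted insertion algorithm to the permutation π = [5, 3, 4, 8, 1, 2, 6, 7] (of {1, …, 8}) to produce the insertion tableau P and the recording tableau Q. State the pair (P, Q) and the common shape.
P = [1, 2, 6, 7] / [3, 4, 8] / [5];  Q = [1, 3, 4, 8] / [2, 6, 7] / [5];  common shape = (4, 3, 1)

Row-insert the values π_1, π_2, … into P one at a time, bumping the leftmost entry strictly greater than the inserted value down to the next row. The recording tableau Q records, in position (i, j), the step at which that cell was added to P.
  Insert 5 (step 1): P = [5];  Q = [1]
  Insert 3 (step 2): P = [3] / [5];  Q = [1] / [2]
  Insert 4 (step 3): P = [3, 4] / [5];  Q = [1, 3] / [2]
  Insert 8 (step 4): P = [3, 4, 8] / [5];  Q = [1, 3, 4] / [2]
  Insert 1 (step 5): P = [1, 4, 8] / [3] / [5];  Q = [1, 3, 4] / [2] / [5]
  Insert 2 (step 6): P = [1, 2, 8] / [3, 4] / [5];  Q = [1, 3, 4] / [2, 6] / [5]
  Insert 6 (step 7): P = [1, 2, 6] / [3, 4, 8] / [5];  Q = [1, 3, 4] / [2, 6, 7] / [5]
  Insert 7 (step 8): P = [1, 2, 6, 7] / [3, 4, 8] / [5];  Q = [1, 3, 4, 8] / [2, 6, 7] / [5]
Final shape: (4, 3, 1).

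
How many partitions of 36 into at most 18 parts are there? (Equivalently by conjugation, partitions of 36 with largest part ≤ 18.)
p(36, parts ≤ 18) = 16765

Use the recurrence p(n, m) = p(n, m−1) + p(n−m, m): either the largest part is < m (count p(n, m−1)) or the largest part is exactly m (remove one copy of m, count p(n−m, m)). With p(0, ·) = 1 this gives p(36, parts ≤ 18) = 16765. (By conjugating Young diagrams, this also counts partitions of 36 into at most 18 parts.)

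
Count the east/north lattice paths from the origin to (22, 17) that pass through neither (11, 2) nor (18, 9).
Number of paths = 48231008475

Inclusion–exclusion. Total paths: C(39, 22) = 51021117810. Through P₁: C(13, 11)·C(26, 11) = 602640480. Through P₂: C(27, 18)·C(12, 4) = 2319978375. Since P₁ is strictly southwest of P₂, a monotone path through both must visit P₁ then P₂; paths through both = C(13, 11)·C(14, 7)·C(12, 4) = 132509520. Avoid both = 51021117810 − 602640480 − 2319978375 + 132509520 = 48231008475.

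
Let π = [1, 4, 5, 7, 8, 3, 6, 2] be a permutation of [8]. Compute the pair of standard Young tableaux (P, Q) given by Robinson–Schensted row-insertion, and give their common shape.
P = [1, 2, 5, 6, 8] / [3, 7] / [4];  Q = [1, 2, 3, 4, 5] / [6, 7] / [8];  common shape = (5, 2, 1)

Row-insert the values π_1, π_2, … into P one at a time, bumping the leftmost entry strictly greater than the inserted value down to the next row. The recording tableau Q records, in position (i, j), the step at which that cell was added to P.
  Insert 1 (step 1): P = [1];  Q = [1]
  Insert 4 (step 2): P = [1, 4];  Q = [1, 2]
  Insert 5 (step 3): P = [1, 4, 5];  Q = [1, 2, 3]
  Insert 7 (step 4): P = [1, 4, 5, 7];  Q = [1, 2, 3, 4]
  Insert 8 (step 5): P = [1, 4, 5, 7, 8];  Q = [1, 2, 3, 4, 5]
  Insert 3 (step 6): P = [1, 3, 5, 7, 8] / [4];  Q = [1, 2, 3, 4, 5] / [6]
  Insert 6 (step 7): P = [1, 3, 5, 6, 8] / [4, 7];  Q = [1, 2, 3, 4, 5] / [6, 7]
  Insert 2 (step 8): P = [1, 2, 5, 6, 8] / [3, 7] / [4];  Q = [1, 2, 3, 4, 5] / [6, 7] / [8]
Final shape: (5, 2, 1).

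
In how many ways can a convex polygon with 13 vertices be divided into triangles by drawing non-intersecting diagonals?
C_11 = 58786

These polygon triangulations are counted by the Catalan number C_n = (1/(n + 1)) · C(2n, n). For n = 11: C_11 = (1/12) · C(22, 11) = 705432/12 = 58786.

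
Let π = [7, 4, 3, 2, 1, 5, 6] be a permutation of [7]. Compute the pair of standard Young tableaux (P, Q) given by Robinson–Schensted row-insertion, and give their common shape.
P = [1, 5, 6] / [2] / [3] / [4] / [7];  Q = [1, 6, 7] / [2] / [3] / [4] / [5];  common shape = (3, 1, 1, 1, 1)

Row-insert the values π_1, π_2, … into P one at a time, bumping the leftmost entry strictly greater than the inserted value down to the next row. The recording tableau Q records, in position (i, j), the step at which that cell was added to P.
  Insert 7 (step 1): P = [7];  Q = [1]
  Insert 4 (step 2): P = [4] / [7];  Q = [1] / [2]
  Insert 3 (step 3): P = [3] / [4] / [7];  Q = [1] / [2] / [3]
  Insert 2 (step 4): P = [2] / [3] / [4] / [7];  Q = [1] / [2] / [3] / [4]
  Insert 1 (step 5): P = [1] / [2] / [3] / [4] / [7];  Q = [1] / [2] / [3] / [4] / [5]
  Insert 5 (step 6): P = [1, 5] / [2] / [3] / [4] / [7];  Q = [1, 6] / [2] / [3] / [4] / [5]
  Insert 6 (step 7): P = [1, 5, 6] / [2] / [3] / [4] / [7];  Q = [1, 6, 7] / [2] / [3] / [4] / [5]
Final shape: (3, 1, 1, 1, 1).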